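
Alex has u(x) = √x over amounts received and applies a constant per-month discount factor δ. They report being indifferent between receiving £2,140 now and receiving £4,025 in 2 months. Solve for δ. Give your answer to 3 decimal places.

δ ≈ 0.854

Equating discounted utilities: u(2140) = δ^2·u(4025) ⇒ δ^2 = u(2140)/u(4025).
Since u(x) = √x, δ^2 = √(2140/4025) = 0.72916.
Taking the square root: δ = 0.72916^(1/2) ≈ 0.854.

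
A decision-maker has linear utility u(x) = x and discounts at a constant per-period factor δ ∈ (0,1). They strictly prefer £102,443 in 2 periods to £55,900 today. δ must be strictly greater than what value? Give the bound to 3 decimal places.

δ > 0.739

Comparing present values: 55900 < δ^2·102443.
Dividing by 102443: δ^2 > 0.54567. Both sides are positive, so the square root keeps the direction.
δ > (55900/102443)^(1/2) ≈ 0.739.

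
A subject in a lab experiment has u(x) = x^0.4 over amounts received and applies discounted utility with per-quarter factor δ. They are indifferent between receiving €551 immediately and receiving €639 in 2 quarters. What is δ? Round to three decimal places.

The payoff in 2 quarters is discounted by δ^2, so u(551) = δ^2·u(639) and δ^2 = u(551)/u(639).
With u(x) = x^0.4: δ^2 = 551^0.4/639^0.4 = (551/639)^0.4 = 0.94245.
Hence δ = (0.94245)^(1/2) = 0.97080.

δ ≈ 0.971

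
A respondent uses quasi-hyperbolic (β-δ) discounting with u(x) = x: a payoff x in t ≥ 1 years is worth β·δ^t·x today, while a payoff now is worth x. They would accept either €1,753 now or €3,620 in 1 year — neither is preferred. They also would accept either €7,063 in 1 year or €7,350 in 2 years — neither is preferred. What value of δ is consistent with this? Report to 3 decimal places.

δ ≈ 0.961

Both payoffs in the second observation are in the future, so β drops out: δ^1·7063 = δ^2·7350 ⇒ δ = 7063/7350 = 0.96095.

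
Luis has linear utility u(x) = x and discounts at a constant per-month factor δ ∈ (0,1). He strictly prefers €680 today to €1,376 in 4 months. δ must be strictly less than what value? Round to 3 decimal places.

δ < 0.838

Under u(x) = x this choice says 680 > δ^4·1376.
So δ^4 < 680/1376 = 0.49419; taking the 4th root of both positive sides preserves the inequality.
δ < 0.49419^(1/4) = 0.838.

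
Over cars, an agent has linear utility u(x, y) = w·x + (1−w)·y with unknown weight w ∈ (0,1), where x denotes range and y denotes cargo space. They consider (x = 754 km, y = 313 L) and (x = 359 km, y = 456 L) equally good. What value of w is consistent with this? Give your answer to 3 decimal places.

Indifference: w·754 + (1−w)·313 = w·359 + (1−w)·456.
Rearranging, 395·w − 143·(1−w) = 0.
Hence w = 143/(395+143) = 143/538 = 0.266.

w = 0.266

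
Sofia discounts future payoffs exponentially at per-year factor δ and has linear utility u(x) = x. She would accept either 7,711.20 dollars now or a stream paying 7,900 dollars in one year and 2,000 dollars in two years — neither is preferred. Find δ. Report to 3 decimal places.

δ ≈ 0.810

The stream is worth 7900δ + 2000δ² today, so 7900δ + 2000δ² = 7711.20.
That is, 2000δ² + 7900δ − 7711.20 = 0, a quadratic in δ.
δ = (−7900 + √(7900² + 4·2000·7711.20)) / (2·2000) = (−7900 + √124099600.00) / 4000 ≈ 0.810.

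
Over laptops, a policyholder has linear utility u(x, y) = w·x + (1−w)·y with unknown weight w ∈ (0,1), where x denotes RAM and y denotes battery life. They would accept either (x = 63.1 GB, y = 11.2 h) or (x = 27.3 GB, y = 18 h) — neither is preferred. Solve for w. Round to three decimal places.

w = 0.160

Indifference: w·63.1 + (1−w)·11.2 = w·27.3 + (1−w)·18.
Collecting terms: w·35.8 = (1−w)·6.8.
Hence w = 6.8/(35.8+6.8) = 6.8/42.6 = 0.160.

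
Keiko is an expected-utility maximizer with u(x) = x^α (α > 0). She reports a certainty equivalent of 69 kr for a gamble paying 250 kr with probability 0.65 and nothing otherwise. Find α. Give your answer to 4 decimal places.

The lottery's expected utility is 0.65·u(250) + 0.35·u(0) = 0.65·250^α (since u(0) = 0 for α > 0).
Setting u(69) equal to that: 69^α = 0.65·250^α ⇒ (69/250)^α = 0.65.
α = ln(0.65) / ln(69/250) = -0.4307829/-1.2873544 ≈ 0.3346.

α ≈ 0.3346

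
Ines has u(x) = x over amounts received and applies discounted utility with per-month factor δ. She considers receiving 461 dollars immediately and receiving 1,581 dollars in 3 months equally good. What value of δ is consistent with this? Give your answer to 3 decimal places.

δ ≈ 0.663

Indifference means u(461) = δ^3 · u(1581), so δ^3 = u(461)/u(1581).
With u(x) = x: δ^3 = 461/1581 = 0.29159.
So δ = 0.29159^(1/3) ≈ 0.663.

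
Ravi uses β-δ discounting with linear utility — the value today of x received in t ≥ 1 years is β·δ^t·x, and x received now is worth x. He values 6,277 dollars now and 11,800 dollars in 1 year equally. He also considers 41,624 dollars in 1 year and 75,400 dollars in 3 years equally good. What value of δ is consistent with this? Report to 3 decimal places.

Both payoffs in the second observation are in the future, so β drops out: δ^1·41624 = δ^3·75400 ⇒ δ^2 = 41624/75400 = 0.55204, so δ = 0.74300.

δ ≈ 0.743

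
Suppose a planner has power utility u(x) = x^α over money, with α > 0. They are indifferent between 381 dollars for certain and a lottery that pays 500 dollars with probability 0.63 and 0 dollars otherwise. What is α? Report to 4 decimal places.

Since u(0) = 0, the lottery's EU is 0.63·500^α.
Equating: 381^α = 0.63·500^α, i.e. 0.7620^α = 0.63.
α = ln(0.63) / ln(381/500) = -0.4620355/-0.2718087 ≈ 1.6999.

α ≈ 1.6999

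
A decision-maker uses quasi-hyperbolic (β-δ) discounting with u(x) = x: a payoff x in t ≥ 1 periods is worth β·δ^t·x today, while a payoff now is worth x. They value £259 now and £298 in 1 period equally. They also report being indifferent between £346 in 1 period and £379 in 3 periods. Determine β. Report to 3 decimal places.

β ≈ 0.910

Both payoffs in the second observation are in the future, so β drops out: δ^1·346 = δ^3·379 ⇒ δ^2 = 346/379 = 0.91293, so δ = 0.95547.
The first indifference: 259 = β·δ·298, so β = 259/(δ·298) = 259/(0.95547·298) ≈ 0.910.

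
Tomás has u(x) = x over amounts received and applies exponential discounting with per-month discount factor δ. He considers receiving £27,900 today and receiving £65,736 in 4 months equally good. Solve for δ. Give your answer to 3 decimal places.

Indifference means u(27900) = δ^4 · u(65736), so δ^4 = u(27900)/u(65736).
With u(x) = x: δ^4 = 27900/65736 = 0.42442.
Taking the 4th root: δ = 0.42442^(1/4) ≈ 0.807.

δ ≈ 0.807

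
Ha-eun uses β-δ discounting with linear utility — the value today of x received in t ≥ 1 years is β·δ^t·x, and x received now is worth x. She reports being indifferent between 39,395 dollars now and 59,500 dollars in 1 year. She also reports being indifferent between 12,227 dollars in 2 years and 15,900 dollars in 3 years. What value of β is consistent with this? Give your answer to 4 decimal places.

Both payoffs in the second observation are in the future, so β drops out: δ^2·12227 = δ^3·15900 ⇒ δ = 12227/15900 = 0.76899.
Substituting δ into 39395 = β·δ·59500: β = 39395/(45755.126) ≈ 0.8610.

β ≈ 0.8610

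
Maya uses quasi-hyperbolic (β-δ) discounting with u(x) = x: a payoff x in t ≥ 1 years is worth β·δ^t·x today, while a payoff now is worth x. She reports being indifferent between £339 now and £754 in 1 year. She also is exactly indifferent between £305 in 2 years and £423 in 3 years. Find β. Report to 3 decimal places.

The second indifference involves only future payoffs, so β cancels: β·δ^2·305 = β·δ^3·423, giving δ = 305/423 = 0.72104.
Now use the now-vs-future pair: 339 = β·δ·754 gives β = 339/(0.72104·754) ≈ 0.624.

β ≈ 0.624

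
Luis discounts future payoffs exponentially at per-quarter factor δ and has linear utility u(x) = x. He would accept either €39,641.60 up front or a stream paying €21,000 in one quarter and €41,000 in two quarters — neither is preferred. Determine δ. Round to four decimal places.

δ ≈ 0.7600

The stream is worth 21000δ + 41000δ² today, so 21000δ + 41000δ² = 39641.60.
So 41000δ² + 21000δ − 39641.60 = 0.
δ = (−21000 + √(21000² + 4·41000·39641.60)) / (2·41000) = (−21000 + √6942222400.00) / 82000 ≈ 0.7600.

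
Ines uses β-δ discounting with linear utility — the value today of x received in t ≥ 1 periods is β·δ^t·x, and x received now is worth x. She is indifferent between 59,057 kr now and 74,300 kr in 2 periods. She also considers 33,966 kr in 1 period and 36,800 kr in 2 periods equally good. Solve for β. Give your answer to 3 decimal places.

β ≈ 0.933

The second indifference involves only future payoffs, so β cancels: β·δ^1·33966 = β·δ^2·36800, giving δ = 33966/36800 = 0.92299.
The first indifference: 59057 = β·δ^2·74300, so β = 59057/(δ^2·74300) = 59057/(0.85191·74300) ≈ 0.933.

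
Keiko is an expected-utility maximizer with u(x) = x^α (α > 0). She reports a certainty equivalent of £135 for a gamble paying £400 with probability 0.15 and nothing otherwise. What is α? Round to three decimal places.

α ≈ 1.747

The lottery's expected utility is 0.15·u(400) + 0.85·u(0) = 0.15·400^α (since u(0) = 0 for α > 0).
Setting u(135) equal to that: 135^α = 0.15·400^α ⇒ (135/400)^α = 0.15.
Take logs: α = ln 0.15 / ln(135/400) ≈ 1.74658.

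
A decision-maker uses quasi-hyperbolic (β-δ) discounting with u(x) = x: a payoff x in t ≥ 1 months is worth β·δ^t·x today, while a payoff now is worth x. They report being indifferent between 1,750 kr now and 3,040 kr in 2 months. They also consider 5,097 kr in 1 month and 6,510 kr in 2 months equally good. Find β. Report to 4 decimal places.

From the later pair, β·δ^1·5097 = β·δ^2·6510; dividing through, δ = 5097/6510 = 0.78295.
Substituting δ into 1750 = β·δ^2·3040: β = 1750/(1863.549) ≈ 0.9391.

β ≈ 0.9391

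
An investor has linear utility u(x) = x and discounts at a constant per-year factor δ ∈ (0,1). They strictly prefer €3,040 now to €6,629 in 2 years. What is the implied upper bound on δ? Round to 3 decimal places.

The preference means 3040 > δ^2·6629.
Dividing by 6629: δ^2 < 0.45859. Both sides are positive, so the square root keeps the direction.
δ < 0.45859^(1/2) = 0.677.

δ < 0.677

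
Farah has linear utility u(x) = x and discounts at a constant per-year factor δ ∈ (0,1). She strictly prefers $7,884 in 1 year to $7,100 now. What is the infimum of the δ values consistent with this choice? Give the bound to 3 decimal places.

Comparing present values: 7100 < δ·7884.
Dividing through by 7884 gives δ > 0.90056.

δ > 0.901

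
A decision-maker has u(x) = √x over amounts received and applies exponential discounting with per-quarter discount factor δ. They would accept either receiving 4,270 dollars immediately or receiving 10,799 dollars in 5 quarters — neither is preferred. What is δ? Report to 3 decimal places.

δ ≈ 0.911

Equating discounted utilities: u(4270) = δ^5·u(10799) ⇒ δ^5 = u(4270)/u(10799).
With u(x) = √x: δ^5 = √4270/√10799 = √(4270/10799) = 0.62881.
So δ = 0.62881^(1/5) ≈ 0.911.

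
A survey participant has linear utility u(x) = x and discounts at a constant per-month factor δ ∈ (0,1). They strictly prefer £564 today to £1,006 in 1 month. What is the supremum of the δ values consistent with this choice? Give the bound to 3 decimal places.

δ < 0.561

Comparing present values: 564 > δ·1006.
Dividing through by 1006 gives δ < 0.56064.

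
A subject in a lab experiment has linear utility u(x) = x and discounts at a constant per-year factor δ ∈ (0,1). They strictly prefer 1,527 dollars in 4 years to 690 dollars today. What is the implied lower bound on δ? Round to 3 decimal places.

δ > 0.820

Comparing present values: 690 < δ^4·1527.
So δ^4 > 690/1527 = 0.45187; taking the 4th root of both positive sides preserves the inequality.
δ > (690/1527)^(1/4) ≈ 0.820.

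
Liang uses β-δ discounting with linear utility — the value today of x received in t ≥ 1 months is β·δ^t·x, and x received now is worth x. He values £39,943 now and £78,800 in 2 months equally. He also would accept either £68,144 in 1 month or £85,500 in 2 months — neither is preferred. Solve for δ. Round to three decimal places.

From the later pair, β·δ^1·68144 = β·δ^2·85500; dividing through, δ = 68144/85500 = 0.79701.

δ ≈ 0.797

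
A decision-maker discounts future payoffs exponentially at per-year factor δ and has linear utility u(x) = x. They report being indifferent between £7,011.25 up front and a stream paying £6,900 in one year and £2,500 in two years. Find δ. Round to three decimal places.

δ ≈ 0.790

The stream is worth 6900δ + 2500δ² today, so 6900δ + 2500δ² = 7011.25.
So 2500δ² + 6900δ − 7011.25 = 0.
The positive root is δ = [−6900 + √(6900² + 4·2500·7011.25)] / (2·2500) = (−6900 + 10850.000)/5000 ≈ 0.790.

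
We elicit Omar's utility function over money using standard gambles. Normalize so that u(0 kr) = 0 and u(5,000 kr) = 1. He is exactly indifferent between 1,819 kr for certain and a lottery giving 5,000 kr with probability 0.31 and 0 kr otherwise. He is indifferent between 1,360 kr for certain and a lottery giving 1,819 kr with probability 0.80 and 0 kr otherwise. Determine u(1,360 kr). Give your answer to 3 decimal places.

From the first indifference, u(1,819 kr) = 0.31·u(5,000 kr) + 0.69·u(0 kr) = 0.31·1 + 0.69·0 = 0.31.
Chaining: u(1,360 kr) = 0.80·0.31 + 0.20·0.00 = 0.2480.

0.248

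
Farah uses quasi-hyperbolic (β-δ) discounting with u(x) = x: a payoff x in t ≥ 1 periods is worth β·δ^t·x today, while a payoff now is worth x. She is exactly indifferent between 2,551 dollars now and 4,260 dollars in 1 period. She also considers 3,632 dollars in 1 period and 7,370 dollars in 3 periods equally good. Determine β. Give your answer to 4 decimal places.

The second indifference involves only future payoffs, so β cancels: β·δ^1·3632 = β·δ^3·7370, giving δ^2 = 3632/7370 = 0.49281, so δ = 0.70200.
Substituting δ into 2551 = β·δ·4260: β = 2551/(2990.534) ≈ 0.8530.

β ≈ 0.8530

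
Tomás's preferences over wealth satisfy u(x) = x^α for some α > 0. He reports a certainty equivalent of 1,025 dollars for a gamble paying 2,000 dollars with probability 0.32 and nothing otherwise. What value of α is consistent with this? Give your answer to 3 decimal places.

Since u(0) = 0, the lottery's EU is 0.32·2000^α.
Indifference: 1025^α = 0.32·2000^α, so (1025/2000)^α = 0.32.
Taking logs: α·ln(1025/2000) = ln(0.32), so α = -1.139434 / -0.668455 ≈ 1.705.

α ≈ 1.705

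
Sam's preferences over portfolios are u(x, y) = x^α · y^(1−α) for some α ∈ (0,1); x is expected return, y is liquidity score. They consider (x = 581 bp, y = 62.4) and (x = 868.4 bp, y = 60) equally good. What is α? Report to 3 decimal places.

Indifference: 581^α · 62.4^(1−α) = 868.4^α · 60^(1−α).
Taking logs: α·ln 581 + (1−α)·ln 62.4 = α·ln 868.4 + (1−α)·ln 60, i.e. α·-0.401902 = (1−α)·-0.039221.
Thus α·(-0.441123) = -0.039221, so α = -0.039221/-0.441123 ≈ 0.089.

α ≈ 0.089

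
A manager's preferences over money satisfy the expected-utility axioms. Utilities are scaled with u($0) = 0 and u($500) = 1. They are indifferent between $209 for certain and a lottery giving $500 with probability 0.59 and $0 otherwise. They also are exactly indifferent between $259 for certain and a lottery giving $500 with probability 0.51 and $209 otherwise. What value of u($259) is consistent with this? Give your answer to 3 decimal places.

0.799

First, u($209) = 0.59·u($500) + 0.41·u($0) = 0.59.
Then u($259) = 0.51·u($500) + 0.49·u($209) = 0.51·1.00 + 0.49·0.59 = 0.7991.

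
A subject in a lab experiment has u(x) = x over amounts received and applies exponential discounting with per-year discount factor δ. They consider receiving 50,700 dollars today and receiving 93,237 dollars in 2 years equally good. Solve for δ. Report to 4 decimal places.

Indifference means u(50700) = δ^2 · u(93237), so δ^2 = u(50700)/u(93237).
With u(x) = x: δ^2 = 50700/93237 = 0.54378.
So δ = 0.54378^(1/2) ≈ 0.7374.

δ ≈ 0.7374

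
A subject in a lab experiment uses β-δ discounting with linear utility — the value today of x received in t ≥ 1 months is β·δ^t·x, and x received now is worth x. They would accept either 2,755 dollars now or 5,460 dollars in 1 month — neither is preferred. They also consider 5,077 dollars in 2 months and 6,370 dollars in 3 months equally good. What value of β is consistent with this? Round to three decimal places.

β ≈ 0.633

The second indifference involves only future payoffs, so β cancels: β·δ^2·5077 = β·δ^3·6370, giving δ = 5077/6370 = 0.79702.
The first indifference: 2755 = β·δ·5460, so β = 2755/(δ·5460) = 2755/(0.79702·5460) ≈ 0.633.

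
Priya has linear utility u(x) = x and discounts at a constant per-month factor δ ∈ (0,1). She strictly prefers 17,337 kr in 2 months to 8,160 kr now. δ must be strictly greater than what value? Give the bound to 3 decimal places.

δ > 0.686

The preference means 8160 < δ^2·17337.
So δ^2 > 8160/17337 = 0.47067; taking the square root of both positive sides preserves the inequality.
δ > (8160/17337)^(1/2) ≈ 0.686.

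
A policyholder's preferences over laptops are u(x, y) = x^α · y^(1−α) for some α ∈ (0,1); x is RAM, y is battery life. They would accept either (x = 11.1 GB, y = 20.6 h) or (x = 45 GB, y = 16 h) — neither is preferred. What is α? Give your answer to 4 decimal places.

α ≈ 0.1529

Indifference: 11.1^α · 20.6^(1−α) = 45^α · 16^(1−α).
(11.1/45)^α = (16/20.6)^(1−α); take logs: α·ln(11.1/45) = (1−α)·ln(16/20.6), i.e. α·-1.3997174 = (1−α)·-0.2527024.
With A = -1.3997174 and B = -0.2527024: α·A = (1−α)·B, so α = B/(A+B) = -0.2527024/-1.6524198 ≈ 0.1529.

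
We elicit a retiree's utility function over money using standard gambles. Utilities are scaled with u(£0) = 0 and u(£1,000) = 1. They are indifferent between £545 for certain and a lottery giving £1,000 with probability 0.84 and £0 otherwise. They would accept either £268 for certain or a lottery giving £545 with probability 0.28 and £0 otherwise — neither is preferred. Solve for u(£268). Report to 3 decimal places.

0.235

First, u(£545) = 0.84·u(£1,000) + 0.16·u(£0) = 0.84.
Then u(£268) = 0.28·u(£545) + 0.72·u(£0) = 0.28·0.84 + 0.72·0.00 = 0.2352.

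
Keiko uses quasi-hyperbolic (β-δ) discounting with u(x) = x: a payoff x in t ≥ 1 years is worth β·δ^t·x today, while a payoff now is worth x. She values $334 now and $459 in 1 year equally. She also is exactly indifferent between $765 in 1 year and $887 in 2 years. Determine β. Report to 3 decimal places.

β ≈ 0.844

The second indifference involves only future payoffs, so β cancels: β·δ^1·765 = β·δ^2·887, giving δ = 765/887 = 0.86246.
The first indifference: 334 = β·δ·459, so β = 334/(δ·459) = 334/(0.86246·459) ≈ 0.844.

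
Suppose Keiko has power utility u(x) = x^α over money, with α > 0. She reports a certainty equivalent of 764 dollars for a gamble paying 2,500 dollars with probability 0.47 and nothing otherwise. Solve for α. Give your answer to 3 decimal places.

α ≈ 0.637

Since u(0) = 0, the lottery's EU is 0.47·2500^α.
Equating: 764^α = 0.47·2500^α, i.e. 0.3056^α = 0.47.
α = ln(0.47) / ln(764/2500) = -0.755023/-1.185478 ≈ 0.637.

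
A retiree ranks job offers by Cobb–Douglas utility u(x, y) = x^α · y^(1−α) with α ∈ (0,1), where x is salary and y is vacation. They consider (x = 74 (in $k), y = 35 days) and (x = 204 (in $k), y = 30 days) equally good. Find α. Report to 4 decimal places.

Set the two utilities equal: 74^α·35^(1−α) = 204^α·30^(1−α).
(74/204)^α = (30/35)^(1−α); take logs: α·ln(74/204) = (1−α)·ln(30/35), i.e. α·-1.0140549 = (1−α)·-0.1541507.
With A = -1.0140549 and B = -0.1541507: α·A = (1−α)·B, so α = B/(A+B) = -0.1541507/-1.1682056 ≈ 0.1320.

α ≈ 0.1320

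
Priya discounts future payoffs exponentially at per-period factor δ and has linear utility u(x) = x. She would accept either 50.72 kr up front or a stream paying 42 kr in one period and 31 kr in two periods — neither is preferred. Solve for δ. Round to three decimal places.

Present value of the stream is 42·δ + 31·δ². Indifference gives 42δ + 31δ² = 50.72.
That is, 31δ² + 42δ − 50.72 = 0, a quadratic in δ.
δ = (−42 + √(42² + 4·31·50.72)) / (2·31) = (−42 + √8053.28) / 62 ≈ 0.770.

δ ≈ 0.770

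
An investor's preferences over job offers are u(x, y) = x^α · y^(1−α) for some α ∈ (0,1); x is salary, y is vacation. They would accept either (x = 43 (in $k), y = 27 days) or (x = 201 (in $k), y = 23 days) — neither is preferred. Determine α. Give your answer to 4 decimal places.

Indifference: 43^α · 27^(1−α) = 201^α · 23^(1−α).
Rearrange to (43/201)^α = (23/27)^(1−α) and take logs: α·-1.5421048 = (1−α)·-0.1603427.
With A = -1.5421048 and B = -0.1603427: α·A = (1−α)·B, so α = B/(A+B) = -0.1603427/-1.7024475 ≈ 0.0942.

α ≈ 0.0942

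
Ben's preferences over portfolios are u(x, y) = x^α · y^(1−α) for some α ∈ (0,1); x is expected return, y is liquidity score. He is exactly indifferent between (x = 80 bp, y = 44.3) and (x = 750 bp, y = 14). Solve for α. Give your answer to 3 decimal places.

The Cobb–Douglas utilities coincide, so 80^α·44.3^(1−α) = 750^α·14^(1−α).
(80/750)^α = (14/44.3)^(1−α); take logs: α·ln(80/750) = (1−α)·ln(14/44.3), i.e. α·-2.238047 = (1−α)·-1.151927.
So α/(1−α) = (-1.151927)/(-2.238047) = 0.514702, and α = 0.514702/1.514702 ≈ 0.340.

α ≈ 0.340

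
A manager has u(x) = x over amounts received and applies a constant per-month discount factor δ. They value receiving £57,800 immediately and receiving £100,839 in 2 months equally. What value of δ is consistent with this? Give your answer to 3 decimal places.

Indifference means u(57800) = δ^2 · u(100839), so δ^2 = u(57800)/u(100839).
With u(x) = x: δ^2 = 57800/100839 = 0.57319.
Hence δ = (0.57319)^(1/2) = 0.75709.

δ ≈ 0.757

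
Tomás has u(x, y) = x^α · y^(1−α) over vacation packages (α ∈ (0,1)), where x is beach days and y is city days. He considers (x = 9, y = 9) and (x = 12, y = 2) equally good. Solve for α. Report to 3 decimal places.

α ≈ 0.839

Indifference: 9^α · 9^(1−α) = 12^α · 2^(1−α).
Rearrange to (9/12)^α = (2/9)^(1−α) and take logs: α·-0.287682 = (1−α)·-1.504077.
With A = -0.287682 and B = -1.504077: α·A = (1−α)·B, so α = B/(A+B) = -1.504077/-1.791759 ≈ 0.839.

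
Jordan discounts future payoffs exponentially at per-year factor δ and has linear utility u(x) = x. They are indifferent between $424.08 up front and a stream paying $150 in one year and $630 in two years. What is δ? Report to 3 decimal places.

δ ≈ 0.710

The stream is worth 150δ + 630δ² today, so 150δ + 630δ² = 424.08.
So 630δ² + 150δ − 424.08 = 0.
δ = (−150 + √(150² + 4·630·424.08)) / (2·630) = (−150 + √1091181.60) / 1260 ≈ 0.710.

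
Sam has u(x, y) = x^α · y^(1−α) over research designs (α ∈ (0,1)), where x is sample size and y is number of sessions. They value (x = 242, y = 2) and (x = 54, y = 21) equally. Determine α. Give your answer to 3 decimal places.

α ≈ 0.611

The Cobb–Douglas utilities coincide, so 242^α·2^(1−α) = 54^α·21^(1−α).
Taking logs: α·ln 242 + (1−α)·ln 2 = α·ln 54 + (1−α)·ln 21, i.e. α·1.499954 = (1−α)·2.351375.
So α/(1−α) = (2.351375)/(1.499954) = 1.567631, and α = 1.567631/2.567631 ≈ 0.611.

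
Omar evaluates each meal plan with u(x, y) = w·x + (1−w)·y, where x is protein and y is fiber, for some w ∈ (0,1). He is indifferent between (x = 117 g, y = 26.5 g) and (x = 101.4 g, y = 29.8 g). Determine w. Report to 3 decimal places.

w = 0.175

Indifference: w·117 + (1−w)·26.5 = w·101.4 + (1−w)·29.8.
Rearranging, 15.6·w − 3.3·(1−w) = 0.
The marginal rate of substitution is 3.3/15.6, so w = 3.3/(15.6+3.3) = 0.175.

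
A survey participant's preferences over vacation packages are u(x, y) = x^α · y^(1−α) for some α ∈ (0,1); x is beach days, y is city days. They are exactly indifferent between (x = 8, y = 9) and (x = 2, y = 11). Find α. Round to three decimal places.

Indifference: 8^α · 9^(1−α) = 2^α · 11^(1−α).
Taking logs: α·ln 8 + (1−α)·ln 9 = α·ln 2 + (1−α)·ln 11, i.e. α·1.386294 = (1−α)·0.200671.
Thus α·(1.586965) = 0.200671, so α = 0.200671/1.586965 ≈ 0.126.

α ≈ 0.126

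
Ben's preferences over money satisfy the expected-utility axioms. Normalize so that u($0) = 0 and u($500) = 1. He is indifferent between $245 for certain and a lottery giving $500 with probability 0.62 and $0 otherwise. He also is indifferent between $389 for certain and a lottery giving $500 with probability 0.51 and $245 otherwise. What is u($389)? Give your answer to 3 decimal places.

First, u($245) = 0.62·u($500) + 0.38·u($0) = 0.62.
Then u($389) = 0.51·u($500) + 0.49·u($245) = 0.51·1.00 + 0.49·0.62 = 0.8138.

0.814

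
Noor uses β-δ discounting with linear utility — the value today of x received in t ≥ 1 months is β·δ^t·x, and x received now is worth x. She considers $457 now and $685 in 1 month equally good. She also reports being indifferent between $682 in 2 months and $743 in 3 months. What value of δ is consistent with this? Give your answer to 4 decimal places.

The second indifference involves only future payoffs, so β cancels: β·δ^2·682 = β·δ^3·743, giving δ = 682/743 = 0.91790.

δ ≈ 0.9179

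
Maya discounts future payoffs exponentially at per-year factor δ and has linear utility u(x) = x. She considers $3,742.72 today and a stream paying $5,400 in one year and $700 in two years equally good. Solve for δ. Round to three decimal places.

δ ≈ 0.640

The stream is worth 5400δ + 700δ² today, so 5400δ + 700δ² = 3742.72.
That is, 700δ² + 5400δ − 3742.72 = 0, a quadratic in δ.
The positive root is δ = [−5400 + √(5400² + 4·700·3742.72)] / (2·700) = (−5400 + 6296.000)/1400 ≈ 0.640.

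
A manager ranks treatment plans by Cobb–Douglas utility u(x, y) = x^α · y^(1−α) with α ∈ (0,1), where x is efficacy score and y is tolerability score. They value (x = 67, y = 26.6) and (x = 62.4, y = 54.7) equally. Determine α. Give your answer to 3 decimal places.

α ≈ 0.910

Indifference: 67^α · 26.6^(1−α) = 62.4^α · 54.7^(1−α).
Taking logs: α·ln 67 + (1−α)·ln 26.6 = α·ln 62.4 + (1−α)·ln 54.7, i.e. α·0.071127 = (1−α)·0.720952.
So α/(1−α) = (0.720952)/(0.071127) = 10.136123, and α = 10.136123/11.136123 ≈ 0.910.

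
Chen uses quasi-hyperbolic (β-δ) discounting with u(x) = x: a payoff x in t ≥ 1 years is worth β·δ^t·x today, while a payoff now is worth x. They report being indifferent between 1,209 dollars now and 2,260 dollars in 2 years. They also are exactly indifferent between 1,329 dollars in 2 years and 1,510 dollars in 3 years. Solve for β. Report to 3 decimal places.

β ≈ 0.691

Both payoffs in the second observation are in the future, so β drops out: δ^2·1329 = δ^3·1510 ⇒ δ = 1329/1510 = 0.88013.
The first indifference: 1209 = β·δ^2·2260, so β = 1209/(δ^2·2260) = 1209/(0.77463·2260) ≈ 0.691.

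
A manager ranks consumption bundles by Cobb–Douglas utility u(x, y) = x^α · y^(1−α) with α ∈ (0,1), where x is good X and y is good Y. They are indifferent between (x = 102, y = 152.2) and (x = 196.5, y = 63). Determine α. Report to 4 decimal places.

α ≈ 0.5736

The Cobb–Douglas utilities coincide, so 102^α·152.2^(1−α) = 196.5^α·63^(1−α).
(102/196.5)^α = (63/152.2)^(1−α); take logs: α·ln(102/196.5) = (1−α)·ln(63/152.2), i.e. α·-0.6556896 = (1−α)·-0.8820607.
So α/(1−α) = (-0.8820607)/(-0.6556896) = 1.3452413, and α = 1.3452413/2.3452413 ≈ 0.5736.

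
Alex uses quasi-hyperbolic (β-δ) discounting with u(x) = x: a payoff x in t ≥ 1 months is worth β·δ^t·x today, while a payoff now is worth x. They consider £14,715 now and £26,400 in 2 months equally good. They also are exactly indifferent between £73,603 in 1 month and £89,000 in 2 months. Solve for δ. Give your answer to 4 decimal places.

δ ≈ 0.8270

Both payoffs in the second observation are in the future, so β drops out: δ^1·73603 = δ^2·89000 ⇒ δ = 73603/89000 = 0.82700.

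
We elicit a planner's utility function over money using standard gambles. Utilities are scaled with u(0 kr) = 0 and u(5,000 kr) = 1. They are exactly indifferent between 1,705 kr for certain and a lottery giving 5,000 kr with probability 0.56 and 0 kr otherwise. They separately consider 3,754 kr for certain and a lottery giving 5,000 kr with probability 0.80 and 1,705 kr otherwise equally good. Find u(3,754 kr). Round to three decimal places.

The first gamble pins u(1,705 kr): it must equal 0.56·1 + 0.44·0 = 0.56.
The second indifference gives u(3,754 kr) = 0.80·u(5,000 kr) + 0.20·u(1,705 kr) = 0.80·1.00 + 0.20·0.56 = 0.9120.

0.912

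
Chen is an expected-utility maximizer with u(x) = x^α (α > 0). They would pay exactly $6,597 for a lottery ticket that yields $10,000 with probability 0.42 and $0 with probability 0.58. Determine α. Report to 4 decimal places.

The lottery's expected utility is 0.42·u(10000) + 0.58·u(0) = 0.42·10000^α (since u(0) = 0 for α > 0).
Indifference: 6597^α = 0.42·10000^α, so (6597/10000)^α = 0.42.
α = ln(0.42) / ln(6597/10000) = -0.8675006/-0.4159701 ≈ 2.0855.

α ≈ 2.0855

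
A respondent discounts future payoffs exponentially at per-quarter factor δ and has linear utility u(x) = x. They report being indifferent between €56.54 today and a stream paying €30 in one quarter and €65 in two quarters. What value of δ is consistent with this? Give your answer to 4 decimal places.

Equating present values: 56.54 = 30δ + 65δ².
That is, 65δ² + 30δ − 56.54 = 0, a quadratic in δ.
The positive root is δ = [−30 + √(30² + 4·65·56.54)] / (2·65) = (−30 + 124.902)/130 ≈ 0.7300.

δ ≈ 0.7300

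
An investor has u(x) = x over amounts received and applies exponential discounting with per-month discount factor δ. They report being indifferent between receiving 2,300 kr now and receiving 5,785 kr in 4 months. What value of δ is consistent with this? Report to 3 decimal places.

The payoff in 4 months is discounted by δ^4, so u(2300) = δ^4·u(5785) and δ^4 = u(2300)/u(5785).
With u(x) = x: δ^4 = 2300/5785 = 0.39758.
Taking the 4th root: δ = 0.39758^(1/4) ≈ 0.794.

δ ≈ 0.794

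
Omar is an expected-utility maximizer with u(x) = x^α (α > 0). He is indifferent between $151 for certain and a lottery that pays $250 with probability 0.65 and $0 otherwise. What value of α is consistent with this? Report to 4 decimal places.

EU(lottery) = 0.65·250^α + 0.35·0 = 0.65·250^α.
Indifference: 151^α = 0.65·250^α, so (151/250)^α = 0.65.
Take logs: α = ln 0.65 / ln(151/250) ≈ 0.854421.

α ≈ 0.8544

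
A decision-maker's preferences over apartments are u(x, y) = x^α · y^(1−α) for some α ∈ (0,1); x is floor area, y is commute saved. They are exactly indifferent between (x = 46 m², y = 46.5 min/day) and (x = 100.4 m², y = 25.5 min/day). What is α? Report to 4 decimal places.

The Cobb–Douglas utilities coincide, so 46^α·46.5^(1−α) = 100.4^α·25.5^(1−α).
(46/100.4)^α = (25.5/46.5)^(1−α); take logs: α·ln(46/100.4) = (1−α)·ln(25.5/46.5), i.e. α·-0.7805208 = (1−α)·-0.6007739.
With A = -0.7805208 and B = -0.6007739: α·A = (1−α)·B, so α = B/(A+B) = -0.6007739/-1.3812947 ≈ 0.4349.

α ≈ 0.4349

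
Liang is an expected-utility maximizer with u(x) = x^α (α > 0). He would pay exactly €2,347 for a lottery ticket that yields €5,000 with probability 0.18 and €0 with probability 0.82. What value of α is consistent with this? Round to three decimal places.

Since u(0) = 0, the lottery's EU is 0.18·5000^α.
Equating: 2347^α = 0.18·5000^α, i.e. 0.4694^α = 0.18.
Taking logs: α·ln(2347/5000) = ln(0.18), so α = -1.714798 / -0.756300 ≈ 2.267.

α ≈ 2.267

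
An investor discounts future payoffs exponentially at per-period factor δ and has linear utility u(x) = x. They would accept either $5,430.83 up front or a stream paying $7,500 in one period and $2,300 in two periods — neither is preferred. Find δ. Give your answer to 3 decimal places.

δ ≈ 0.610

Present value of the stream is 7500·δ + 2300·δ². Indifference gives 7500δ + 2300δ² = 5430.83.
That is, 2300δ² + 7500δ − 5430.83 = 0, a quadratic in δ.
The positive root is δ = [−7500 + √(7500² + 4·2300·5430.83)] / (2·2300) = (−7500 + 10306.000)/4600 ≈ 0.610.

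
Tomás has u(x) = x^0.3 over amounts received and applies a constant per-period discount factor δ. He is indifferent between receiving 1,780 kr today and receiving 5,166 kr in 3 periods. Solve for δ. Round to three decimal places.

δ ≈ 0.899

Equating discounted utilities: u(1780) = δ^3·u(5166) ⇒ δ^3 = u(1780)/u(5166).
Since u(x) = x^0.3, δ^3 = (1780/5166)^0.3 = 0.34456^0.3 = 0.72641.
Taking the cube root: δ = 0.72641^(1/3) ≈ 0.899.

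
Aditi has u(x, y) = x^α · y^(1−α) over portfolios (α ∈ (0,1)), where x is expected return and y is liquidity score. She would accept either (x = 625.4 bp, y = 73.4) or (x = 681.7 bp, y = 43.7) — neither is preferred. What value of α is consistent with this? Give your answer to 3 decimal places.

α ≈ 0.857

Set the two utilities equal: 625.4^α·73.4^(1−α) = 681.7^α·43.7^(1−α).
Rearrange to (625.4/681.7)^α = (43.7/73.4)^(1−α) and take logs: α·-0.086198 = (1−α)·-0.518576.
With A = -0.086198 and B = -0.518576: α·A = (1−α)·B, so α = B/(A+B) = -0.518576/-0.604774 ≈ 0.857.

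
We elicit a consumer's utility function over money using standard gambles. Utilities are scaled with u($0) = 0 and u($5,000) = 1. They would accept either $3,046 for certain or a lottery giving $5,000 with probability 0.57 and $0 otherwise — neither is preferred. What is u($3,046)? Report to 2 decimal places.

The indifference gives u($3,046) = 0.57·u($5,000) + 0.43·u($0) = 0.57·1 + 0.43·0 = 0.57.

0.57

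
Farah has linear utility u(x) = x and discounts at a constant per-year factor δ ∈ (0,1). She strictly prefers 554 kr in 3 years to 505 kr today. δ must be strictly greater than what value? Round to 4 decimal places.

Under u(x) = x this choice says 505 < δ^3·554.
So δ^3 > 505/554 = 0.91155; taking the cube root of both positive sides preserves the inequality.
δ > (505/554)^(1/3) ≈ 0.9696.

δ > 0.9696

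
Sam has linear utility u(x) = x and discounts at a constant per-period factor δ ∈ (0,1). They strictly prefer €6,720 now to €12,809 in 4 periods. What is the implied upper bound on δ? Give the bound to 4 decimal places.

δ < 0.8511

Under u(x) = x this choice says 6720 > δ^4·12809.
Hence δ^4 < 6720/12809 = 0.52463, and x ↦ x^(1/4) is increasing on (0,∞).
δ < 0.52463^(1/4) = 0.8511.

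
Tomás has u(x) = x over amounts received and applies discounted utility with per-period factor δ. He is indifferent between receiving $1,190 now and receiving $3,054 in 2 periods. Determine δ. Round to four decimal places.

δ ≈ 0.6242

The payoff in 2 periods is discounted by δ^2, so u(1190) = δ^2·u(3054) and δ^2 = u(1190)/u(3054).
With u(x) = x: δ^2 = 1190/3054 = 0.38965.
Hence δ = (0.38965)^(1/2) = 0.624222.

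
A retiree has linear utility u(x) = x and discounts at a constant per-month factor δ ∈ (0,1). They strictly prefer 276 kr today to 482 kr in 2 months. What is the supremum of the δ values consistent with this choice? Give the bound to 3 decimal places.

δ < 0.757

The preference means 276 > δ^2·482.
So δ^2 < 276/482 = 0.57261; taking the square root of both positive sides preserves the inequality.
δ < (276/482)^(1/2) ≈ 0.757.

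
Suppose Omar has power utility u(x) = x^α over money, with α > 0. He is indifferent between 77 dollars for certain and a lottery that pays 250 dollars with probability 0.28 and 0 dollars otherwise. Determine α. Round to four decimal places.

α ≈ 1.0809

EU(lottery) = 0.28·250^α + 0.72·0 = 0.28·250^α.
Setting u(77) equal to that: 77^α = 0.28·250^α ⇒ (77/250)^α = 0.28.
α = ln(0.28) / ln(77/250) = -1.2729657/-1.1776555 ≈ 1.0809.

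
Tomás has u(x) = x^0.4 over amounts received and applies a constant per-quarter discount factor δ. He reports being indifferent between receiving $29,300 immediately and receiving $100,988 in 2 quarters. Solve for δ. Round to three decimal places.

The payoff in 2 quarters is discounted by δ^2, so u(29300) = δ^2·u(100988) and δ^2 = u(29300)/u(100988).
Since u(x) = x^0.4, δ^2 = (29300/100988)^0.4 = 0.29013^0.4 = 0.60959.
So δ = 0.60959^(1/2) ≈ 0.781.

δ ≈ 0.781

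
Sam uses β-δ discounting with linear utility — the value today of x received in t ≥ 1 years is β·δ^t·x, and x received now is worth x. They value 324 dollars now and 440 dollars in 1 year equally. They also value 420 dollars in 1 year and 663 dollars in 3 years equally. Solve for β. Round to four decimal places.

β ≈ 0.9252

The second indifference involves only future payoffs, so β cancels: β·δ^1·420 = β·δ^3·663, giving δ^2 = 420/663 = 0.63348, so δ = 0.79592.
Substituting δ into 324 = β·δ·440: β = 324/(350.204) ≈ 0.9252.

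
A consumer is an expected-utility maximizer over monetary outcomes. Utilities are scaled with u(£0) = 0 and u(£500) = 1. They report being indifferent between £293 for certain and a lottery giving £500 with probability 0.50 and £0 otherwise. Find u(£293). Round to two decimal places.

0.50

By the standard-gamble method, u(£293) is just the indifference probability on the best outcome: 0.50.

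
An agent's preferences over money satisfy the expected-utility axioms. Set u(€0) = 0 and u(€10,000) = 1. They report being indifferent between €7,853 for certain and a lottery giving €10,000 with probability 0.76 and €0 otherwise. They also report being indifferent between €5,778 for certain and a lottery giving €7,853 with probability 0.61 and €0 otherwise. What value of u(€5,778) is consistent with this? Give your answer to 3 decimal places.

The first gamble pins u(€7,853): it must equal 0.76·1 + 0.24·0 = 0.76.
The second indifference gives u(€5,778) = 0.61·u(€7,853) + 0.39·u(€0) = 0.61·0.76 + 0.39·0.00 = 0.4636.

0.464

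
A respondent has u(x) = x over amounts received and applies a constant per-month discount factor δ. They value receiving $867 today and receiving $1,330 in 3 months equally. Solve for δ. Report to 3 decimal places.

δ ≈ 0.867

Indifference means u(867) = δ^3 · u(1330), so δ^3 = u(867)/u(1330).
With u(x) = x: δ^3 = 867/1330 = 0.65188.
Taking the cube root: δ = 0.65188^(1/3) ≈ 0.867.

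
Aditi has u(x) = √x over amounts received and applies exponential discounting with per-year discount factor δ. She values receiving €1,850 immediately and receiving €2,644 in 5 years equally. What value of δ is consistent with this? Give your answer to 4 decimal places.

Indifference means u(1850) = δ^5 · u(2644), so δ^5 = u(1850)/u(2644).
Since u(x) = √x, δ^5 = √(1850/2644) = 0.83648.
Hence δ = (0.83648)^(1/5) = 0.964919.

δ ≈ 0.9649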